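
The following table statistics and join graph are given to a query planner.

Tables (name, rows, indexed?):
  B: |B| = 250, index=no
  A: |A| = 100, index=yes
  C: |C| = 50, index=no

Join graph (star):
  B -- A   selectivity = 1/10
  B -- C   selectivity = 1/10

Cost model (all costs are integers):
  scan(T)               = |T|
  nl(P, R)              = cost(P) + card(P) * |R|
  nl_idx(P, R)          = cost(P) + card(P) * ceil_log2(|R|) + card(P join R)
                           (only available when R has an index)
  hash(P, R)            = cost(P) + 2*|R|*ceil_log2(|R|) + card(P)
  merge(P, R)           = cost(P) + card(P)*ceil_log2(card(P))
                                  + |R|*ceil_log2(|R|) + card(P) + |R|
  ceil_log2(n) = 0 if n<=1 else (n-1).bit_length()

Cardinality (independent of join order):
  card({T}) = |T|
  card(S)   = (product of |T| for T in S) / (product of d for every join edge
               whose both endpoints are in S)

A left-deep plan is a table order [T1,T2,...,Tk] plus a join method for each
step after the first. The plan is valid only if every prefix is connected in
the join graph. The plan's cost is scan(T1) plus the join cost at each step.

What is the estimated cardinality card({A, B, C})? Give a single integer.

12500

Tables in S: A(100), B(250), C(50)
Edges inside S: B-A(d=10), B-C(d=10)
numerator = 100 * 250 * 50 = 1250000
denominator = 10 * 10 = 100
card(S) = 1250000 / 100 = 12500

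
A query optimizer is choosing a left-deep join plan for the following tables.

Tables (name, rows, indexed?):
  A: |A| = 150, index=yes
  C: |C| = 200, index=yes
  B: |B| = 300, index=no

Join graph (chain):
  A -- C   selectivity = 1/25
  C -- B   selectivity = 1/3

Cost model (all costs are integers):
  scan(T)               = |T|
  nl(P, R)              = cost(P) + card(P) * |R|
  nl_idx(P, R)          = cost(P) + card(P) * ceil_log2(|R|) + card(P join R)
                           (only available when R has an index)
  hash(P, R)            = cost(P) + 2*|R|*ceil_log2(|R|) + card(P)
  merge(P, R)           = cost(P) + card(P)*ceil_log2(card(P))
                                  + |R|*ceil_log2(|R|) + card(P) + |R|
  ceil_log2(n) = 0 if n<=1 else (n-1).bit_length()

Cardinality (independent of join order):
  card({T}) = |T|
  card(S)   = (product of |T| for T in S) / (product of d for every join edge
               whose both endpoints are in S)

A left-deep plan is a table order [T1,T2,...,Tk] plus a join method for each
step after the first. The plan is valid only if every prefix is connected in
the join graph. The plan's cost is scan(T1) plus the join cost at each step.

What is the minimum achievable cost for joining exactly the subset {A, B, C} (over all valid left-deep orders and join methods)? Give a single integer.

9150

Selinger DP over subsets of {A,B,C}:
  {A}: scan cost=150, card=150
  {C}: scan cost=200, card=200
  {B}: scan cost=300, card=300
  {AC}: card=1200; try (C,nl_idx)→2550, (A,hash)→2800, (A,nl_idx)→3000, (C,merge)→3300, (A,merge)→3350, (C,hash)→3500 …(+2); best=2550 via (C,nl_idx)
  {BC}: card=20000; try (C,hash)→3800, (B,merge)→5000, (C,merge)→5100, (B,hash)→5800, (C,nl_idx)→22700, (B,nl)→60200 …(+1); best=3800 via (C,hash)
  {ABC}: card=120000; try (B,hash)→9150, (B,merge)→19950, (A,hash)→26200, (A,nl_idx)→283800, (A,merge)→325150, (B,nl)→362550 …(+1); best=9150 via (B,hash)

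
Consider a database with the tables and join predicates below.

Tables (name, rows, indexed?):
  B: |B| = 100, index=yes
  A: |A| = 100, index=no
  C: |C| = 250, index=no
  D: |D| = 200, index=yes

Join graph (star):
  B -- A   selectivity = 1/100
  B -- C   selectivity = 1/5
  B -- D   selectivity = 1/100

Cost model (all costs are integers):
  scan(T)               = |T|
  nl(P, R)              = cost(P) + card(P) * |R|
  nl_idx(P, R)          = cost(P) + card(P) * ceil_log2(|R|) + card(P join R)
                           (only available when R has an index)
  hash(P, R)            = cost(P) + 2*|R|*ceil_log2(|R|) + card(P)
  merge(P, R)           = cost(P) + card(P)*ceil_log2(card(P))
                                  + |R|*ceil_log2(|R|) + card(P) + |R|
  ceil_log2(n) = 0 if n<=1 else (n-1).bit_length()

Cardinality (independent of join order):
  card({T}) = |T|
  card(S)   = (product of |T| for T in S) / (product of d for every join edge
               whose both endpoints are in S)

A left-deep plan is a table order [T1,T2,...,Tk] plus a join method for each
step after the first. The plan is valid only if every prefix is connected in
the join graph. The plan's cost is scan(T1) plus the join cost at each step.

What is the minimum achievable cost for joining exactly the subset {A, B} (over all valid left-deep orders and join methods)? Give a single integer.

Selinger DP over subsets of {A,B}:
  {B}: scan cost=100, card=100
  {A}: scan cost=100, card=100
  {AB}: card=100; try (B,nl_idx)→900, (B,hash)→1600, (A,hash)→1600, (B,merge)→1700, (A,merge)→1700, (B,nl)→10100 …(+1); best=900 via (B,nl_idx)

900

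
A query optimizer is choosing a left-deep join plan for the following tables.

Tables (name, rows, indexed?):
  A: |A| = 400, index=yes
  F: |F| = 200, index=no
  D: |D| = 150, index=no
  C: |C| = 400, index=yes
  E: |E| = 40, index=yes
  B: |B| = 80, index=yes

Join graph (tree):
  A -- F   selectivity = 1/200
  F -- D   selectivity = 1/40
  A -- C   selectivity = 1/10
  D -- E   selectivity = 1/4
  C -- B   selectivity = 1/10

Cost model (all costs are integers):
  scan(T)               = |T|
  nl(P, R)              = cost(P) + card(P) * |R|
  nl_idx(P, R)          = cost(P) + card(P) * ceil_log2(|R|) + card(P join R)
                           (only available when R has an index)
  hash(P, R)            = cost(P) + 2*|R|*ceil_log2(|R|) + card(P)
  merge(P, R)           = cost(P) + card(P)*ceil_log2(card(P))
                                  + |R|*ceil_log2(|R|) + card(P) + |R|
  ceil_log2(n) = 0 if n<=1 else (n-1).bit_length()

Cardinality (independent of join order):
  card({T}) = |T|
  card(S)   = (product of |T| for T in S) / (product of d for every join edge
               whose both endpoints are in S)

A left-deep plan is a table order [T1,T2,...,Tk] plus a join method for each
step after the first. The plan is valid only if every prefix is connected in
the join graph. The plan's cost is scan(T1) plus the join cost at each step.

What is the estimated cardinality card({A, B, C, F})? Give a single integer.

Tables in S: A(400), B(80), C(400), F(200)
Edges inside S: A-F(d=200), A-C(d=10), C-B(d=10)
numerator = 400 * 80 * 400 * 200 = 2560000000
denominator = 200 * 10 * 10 = 20000
card(S) = 2560000000 / 20000 = 128000

128000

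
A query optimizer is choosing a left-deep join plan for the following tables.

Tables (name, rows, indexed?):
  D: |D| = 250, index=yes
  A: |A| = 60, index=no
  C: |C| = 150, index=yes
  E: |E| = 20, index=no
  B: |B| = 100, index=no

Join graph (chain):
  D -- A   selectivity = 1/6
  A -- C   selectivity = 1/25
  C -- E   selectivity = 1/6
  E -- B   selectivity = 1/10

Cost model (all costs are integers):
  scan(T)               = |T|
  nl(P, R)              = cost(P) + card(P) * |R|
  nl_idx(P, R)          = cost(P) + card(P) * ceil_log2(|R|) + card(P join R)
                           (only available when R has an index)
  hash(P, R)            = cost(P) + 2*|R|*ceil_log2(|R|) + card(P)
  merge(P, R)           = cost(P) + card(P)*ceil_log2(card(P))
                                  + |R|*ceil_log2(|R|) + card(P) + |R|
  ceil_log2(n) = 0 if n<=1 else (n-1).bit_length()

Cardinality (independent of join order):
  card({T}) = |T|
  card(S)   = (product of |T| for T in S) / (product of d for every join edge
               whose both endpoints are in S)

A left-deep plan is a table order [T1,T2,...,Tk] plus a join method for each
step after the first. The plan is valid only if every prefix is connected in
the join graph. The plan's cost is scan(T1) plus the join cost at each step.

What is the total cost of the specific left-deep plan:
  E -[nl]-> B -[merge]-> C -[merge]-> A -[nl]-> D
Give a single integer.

3075590

step 1: scan E: cost=20, card=20
step 2: join B via nl
    card(P join B) = 20*100/(10) = 200
    cost = 20 + 20*100 = 2020
step 3: join C via merge
    card(P join C) = 200*150/(6) = 5000
    cost = 2020 + 200*8 + 150*8 + 200 + 150 = 5170
step 4: join A via merge
    card(P join A) = 5000*60/(25) = 12000
    cost = 5170 + 5000*13 + 60*6 + 5000 + 60 = 75590
step 5: join D via nl
    card(P join D) = 12000*250/(6) = 500000
    cost = 75590 + 12000*250 = 3075590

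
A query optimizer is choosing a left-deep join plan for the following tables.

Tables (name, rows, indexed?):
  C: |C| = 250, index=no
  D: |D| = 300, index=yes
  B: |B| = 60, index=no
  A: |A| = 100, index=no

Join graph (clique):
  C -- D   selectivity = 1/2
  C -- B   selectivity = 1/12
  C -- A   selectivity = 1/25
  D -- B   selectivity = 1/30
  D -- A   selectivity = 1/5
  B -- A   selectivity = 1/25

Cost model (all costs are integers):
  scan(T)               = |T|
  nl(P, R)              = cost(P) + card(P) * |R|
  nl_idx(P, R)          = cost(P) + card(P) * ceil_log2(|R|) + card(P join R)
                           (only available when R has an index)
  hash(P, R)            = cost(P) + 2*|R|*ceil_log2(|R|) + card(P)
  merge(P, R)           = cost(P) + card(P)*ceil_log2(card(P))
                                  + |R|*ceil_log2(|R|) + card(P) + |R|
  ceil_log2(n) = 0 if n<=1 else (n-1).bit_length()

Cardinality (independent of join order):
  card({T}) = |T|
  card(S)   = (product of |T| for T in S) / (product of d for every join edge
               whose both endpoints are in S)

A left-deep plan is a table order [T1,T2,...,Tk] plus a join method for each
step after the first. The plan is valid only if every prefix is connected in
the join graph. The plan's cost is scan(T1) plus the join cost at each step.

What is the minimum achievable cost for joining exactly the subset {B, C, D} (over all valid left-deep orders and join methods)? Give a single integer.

Selinger DP over subsets of {B,C,D}:
  {C}: scan cost=250, card=250
  {D}: scan cost=300, card=300
  {B}: scan cost=60, card=60
  {CD}: card=37500; try (C,hash)→4600, (D,merge)→5500, (C,merge)→5550, (D,hash)→5900, (D,nl_idx)→40000, (D,nl)→75250 …(+1); best=4600 via (C,hash)
  {BC}: card=1250; try (B,hash)→1220, (C,merge)→2730, (B,merge)→2920, (C,hash)→4120, (C,nl)→15060, (B,nl)→15250; best=1220 via (B,hash)
  {BD}: card=600; try (D,nl_idx)→1200, (B,hash)→1320, (D,merge)→3480, (B,merge)→3720, (D,hash)→5520, (D,nl)→18060 …(+1); best=1200 via (D,nl_idx)
  {BCD}: card=6250; try (C,hash)→5800, (D,hash)→7870, (C,merge)→10050, (D,nl_idx)→18720, (D,merge)→19220, (B,hash)→42820 …(+4); best=5800 via (C,hash)

5800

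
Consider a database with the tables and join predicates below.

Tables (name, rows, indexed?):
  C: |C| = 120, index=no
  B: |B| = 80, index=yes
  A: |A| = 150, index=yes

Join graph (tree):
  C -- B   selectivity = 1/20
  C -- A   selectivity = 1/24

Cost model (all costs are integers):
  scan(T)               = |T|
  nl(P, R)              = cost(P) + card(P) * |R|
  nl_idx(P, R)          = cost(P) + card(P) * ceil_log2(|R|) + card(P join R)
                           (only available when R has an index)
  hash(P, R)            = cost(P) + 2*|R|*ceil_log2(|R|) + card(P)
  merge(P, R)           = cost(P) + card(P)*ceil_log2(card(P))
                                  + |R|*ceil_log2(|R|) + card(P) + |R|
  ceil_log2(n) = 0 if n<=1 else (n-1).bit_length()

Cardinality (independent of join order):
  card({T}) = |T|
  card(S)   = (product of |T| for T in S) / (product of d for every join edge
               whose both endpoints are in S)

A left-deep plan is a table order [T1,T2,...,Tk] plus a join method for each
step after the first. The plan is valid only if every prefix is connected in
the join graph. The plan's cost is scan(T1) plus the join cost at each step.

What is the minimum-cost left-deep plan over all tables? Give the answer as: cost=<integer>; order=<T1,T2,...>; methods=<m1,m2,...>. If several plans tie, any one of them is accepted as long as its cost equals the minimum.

Selinger DP (subsets sized 1..n):
  {C}: scan cost=120, card=120
  {B}: scan cost=80, card=80
  {A}: scan cost=150, card=150
  {BC}: card=480; try (B,hash)→1360, (B,nl_idx)→1440, (C,merge)→1680, (B,merge)→1720, (C,hash)→1840, (C,nl)→9680 …(+1); best=1360 via (B,hash)
  {AC}: card=750; try (A,nl_idx)→1830, (C,hash)→1980, (A,merge)→2430, (C,merge)→2460, (A,hash)→2640, (A,nl)→18120 …(+1); best=1830 via (A,nl_idx)
  {ABC}: card=3000; try (B,hash)→3700, (A,hash)→4240, (A,merge)→7510, (A,nl_idx)→8200, (B,nl_idx)→10080, (B,merge)→10720 …(+2); best=3700 via (B,hash)

cost=3700; order=C,A,B; methods=nl_idx,hash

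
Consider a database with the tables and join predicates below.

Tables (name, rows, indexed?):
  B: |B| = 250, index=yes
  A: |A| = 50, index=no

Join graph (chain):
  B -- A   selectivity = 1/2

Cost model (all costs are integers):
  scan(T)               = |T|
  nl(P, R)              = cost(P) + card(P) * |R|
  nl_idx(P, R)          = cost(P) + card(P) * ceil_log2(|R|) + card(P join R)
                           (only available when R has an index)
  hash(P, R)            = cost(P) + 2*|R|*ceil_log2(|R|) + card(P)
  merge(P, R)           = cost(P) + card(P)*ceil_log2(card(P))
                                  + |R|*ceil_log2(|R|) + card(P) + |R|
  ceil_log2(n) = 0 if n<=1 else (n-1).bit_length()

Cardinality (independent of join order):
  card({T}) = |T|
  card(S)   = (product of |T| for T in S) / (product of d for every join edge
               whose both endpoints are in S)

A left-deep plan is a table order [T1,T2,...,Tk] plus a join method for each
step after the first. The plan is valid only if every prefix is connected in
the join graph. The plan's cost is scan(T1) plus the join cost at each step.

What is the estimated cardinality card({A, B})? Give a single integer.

Tables in S: A(50), B(250)
Edges inside S: B-A(d=2)
numerator = 50 * 250 = 12500
denominator = 2 = 2
card(S) = 12500 / 2 = 6250

6250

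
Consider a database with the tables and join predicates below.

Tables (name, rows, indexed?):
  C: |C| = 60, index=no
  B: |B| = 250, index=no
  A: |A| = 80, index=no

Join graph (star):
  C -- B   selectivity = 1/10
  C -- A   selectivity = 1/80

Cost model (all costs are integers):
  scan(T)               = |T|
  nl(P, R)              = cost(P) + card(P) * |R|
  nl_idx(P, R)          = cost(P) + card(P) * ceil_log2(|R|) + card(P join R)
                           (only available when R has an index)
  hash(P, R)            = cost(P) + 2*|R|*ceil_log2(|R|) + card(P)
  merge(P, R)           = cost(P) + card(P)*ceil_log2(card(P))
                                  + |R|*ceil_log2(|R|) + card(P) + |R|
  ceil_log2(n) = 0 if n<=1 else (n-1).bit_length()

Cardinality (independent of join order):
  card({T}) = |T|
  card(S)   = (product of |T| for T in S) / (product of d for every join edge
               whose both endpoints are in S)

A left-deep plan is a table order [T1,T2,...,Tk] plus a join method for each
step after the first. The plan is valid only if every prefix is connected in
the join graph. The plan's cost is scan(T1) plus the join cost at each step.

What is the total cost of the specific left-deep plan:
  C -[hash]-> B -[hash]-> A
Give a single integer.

6740

step 1: scan C: cost=60, card=60
step 2: join B via hash
    card(P join B) = 60*250/(10) = 1500
    cost = 60 + 2*250*8 + 60 = 4120
step 3: join A via hash
    card(P join A) = 1500*80/(80) = 1500
    cost = 4120 + 2*80*7 + 1500 = 6740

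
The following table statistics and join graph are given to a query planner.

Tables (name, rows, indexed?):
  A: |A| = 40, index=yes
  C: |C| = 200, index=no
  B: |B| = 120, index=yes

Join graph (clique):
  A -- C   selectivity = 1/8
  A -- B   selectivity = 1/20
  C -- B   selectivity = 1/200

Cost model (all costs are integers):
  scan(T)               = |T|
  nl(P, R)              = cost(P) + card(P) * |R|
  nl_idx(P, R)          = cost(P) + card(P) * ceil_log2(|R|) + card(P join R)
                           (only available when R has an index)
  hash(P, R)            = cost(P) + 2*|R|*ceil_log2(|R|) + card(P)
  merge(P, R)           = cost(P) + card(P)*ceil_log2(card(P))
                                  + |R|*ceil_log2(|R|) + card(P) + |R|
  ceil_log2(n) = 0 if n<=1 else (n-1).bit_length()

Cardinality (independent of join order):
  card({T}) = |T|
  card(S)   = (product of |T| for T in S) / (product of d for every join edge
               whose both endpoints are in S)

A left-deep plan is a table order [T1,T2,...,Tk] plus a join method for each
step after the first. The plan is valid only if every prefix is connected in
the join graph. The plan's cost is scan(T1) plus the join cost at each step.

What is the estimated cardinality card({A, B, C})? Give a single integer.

Tables in S: A(40), B(120), C(200)
Edges inside S: A-C(d=8), A-B(d=20), C-B(d=200)
numerator = 40 * 120 * 200 = 960000
denominator = 8 * 20 * 200 = 32000
card(S) = 960000 / 32000 = 30

30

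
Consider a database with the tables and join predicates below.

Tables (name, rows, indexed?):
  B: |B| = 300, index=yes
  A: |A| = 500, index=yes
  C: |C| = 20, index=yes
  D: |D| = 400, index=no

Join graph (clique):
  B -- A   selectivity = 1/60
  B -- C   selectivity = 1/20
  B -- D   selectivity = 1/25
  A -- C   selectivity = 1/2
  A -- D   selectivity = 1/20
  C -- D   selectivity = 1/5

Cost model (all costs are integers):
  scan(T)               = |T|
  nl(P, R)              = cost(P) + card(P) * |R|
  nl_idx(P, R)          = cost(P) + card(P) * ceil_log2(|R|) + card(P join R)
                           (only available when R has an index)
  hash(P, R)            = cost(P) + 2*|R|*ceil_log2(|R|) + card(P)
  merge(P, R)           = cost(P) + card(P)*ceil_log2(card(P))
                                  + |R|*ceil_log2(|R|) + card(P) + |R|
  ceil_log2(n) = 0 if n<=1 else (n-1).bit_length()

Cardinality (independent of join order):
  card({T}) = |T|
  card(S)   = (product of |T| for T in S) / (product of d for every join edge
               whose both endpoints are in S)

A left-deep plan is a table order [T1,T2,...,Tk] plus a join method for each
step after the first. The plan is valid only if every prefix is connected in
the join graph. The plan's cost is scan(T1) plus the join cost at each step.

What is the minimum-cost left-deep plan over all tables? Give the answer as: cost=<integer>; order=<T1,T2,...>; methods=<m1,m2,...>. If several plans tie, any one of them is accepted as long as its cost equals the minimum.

Selinger DP (subsets sized 1..n):
  {B}: scan cost=300, card=300
  {A}: scan cost=500, card=500
  {C}: scan cost=20, card=20
  {D}: scan cost=400, card=400
  {AB}: card=2500; try (A,nl_idx)→5500, (B,hash)→6400, (B,nl_idx)→7500, (A,merge)→8300, (B,merge)→8500, (A,hash)→9600 …(+2); best=5500 via (A,nl_idx)
  {BC}: card=300; try (B,nl_idx)→500, (C,hash)→800, (C,nl_idx)→2100, (B,merge)→3140, (C,merge)→3420, (B,hash)→5440 …(+2); best=500 via (B,nl_idx)
  {BD}: card=4800; try (B,hash)→6200, (D,merge)→7300, (B,merge)→7400, (D,hash)→7800, (B,nl_idx)→8800, (D,nl)→120300 …(+1); best=6200 via (B,hash)
  {AC}: card=5000; try (C,hash)→1200, (A,merge)→5140, (A,nl_idx)→5200, (C,merge)→5620, (C,nl_idx)→8000, (A,hash)→9040 …(+2); best=1200 via (C,hash)
  {AD}: card=10000; try (D,hash)→8200, (A,merge)→9400, (D,merge)→9500, (A,hash)→9800, (A,nl_idx)→14000, (A,nl)→200400 …(+1); best=8200 via (D,hash)
  {CD}: card=1600; try (C,hash)→1000, (C,nl_idx)→4000, (D,merge)→4140, (C,merge)→4520, (D,hash)→7240, (D,nl)→8020 …(+1); best=1000 via (C,hash)
  {ABC}: card=1250; try (A,nl_idx)→4450, (C,hash)→8200, (A,merge)→8500, (A,hash)→9800, (B,hash)→11600, (C,nl_idx)→19250 …(+6); best=4450 via (A,nl_idx)
  {ABD}: card=2000; try (D,hash)→15200, (A,hash)→20000, (B,hash)→23600, (D,merge)→42000, (A,nl_idx)→51400, (A,merge)→78400 …(+5); best=15200 via (D,hash)
  {BCD}: card=960; try (D,merge)→7500, (D,hash)→8000, (B,hash)→8000, (C,hash)→11200, (B,nl_idx)→16360, (B,merge)→23200 …(+5); best=7500 via (D,merge)
  {ACD}: card=20000; try (A,hash)→11600, (D,hash)→13400, (C,hash)→18400, (A,merge)→25200, (A,nl_idx)→35400, (D,merge)→75200 …(+5); best=11600 via (A,hash)
  {ABCD}: card=200; try (D,hash)→12900, (A,nl_idx)→16340, (C,hash)→17400, (A,hash)→17460, (A,merge)→23060, (D,merge)→23450 …(+9); best=12900 via (D,hash)

cost=12900; order=C,B,A,D; methods=nl_idx,nl_idx,hash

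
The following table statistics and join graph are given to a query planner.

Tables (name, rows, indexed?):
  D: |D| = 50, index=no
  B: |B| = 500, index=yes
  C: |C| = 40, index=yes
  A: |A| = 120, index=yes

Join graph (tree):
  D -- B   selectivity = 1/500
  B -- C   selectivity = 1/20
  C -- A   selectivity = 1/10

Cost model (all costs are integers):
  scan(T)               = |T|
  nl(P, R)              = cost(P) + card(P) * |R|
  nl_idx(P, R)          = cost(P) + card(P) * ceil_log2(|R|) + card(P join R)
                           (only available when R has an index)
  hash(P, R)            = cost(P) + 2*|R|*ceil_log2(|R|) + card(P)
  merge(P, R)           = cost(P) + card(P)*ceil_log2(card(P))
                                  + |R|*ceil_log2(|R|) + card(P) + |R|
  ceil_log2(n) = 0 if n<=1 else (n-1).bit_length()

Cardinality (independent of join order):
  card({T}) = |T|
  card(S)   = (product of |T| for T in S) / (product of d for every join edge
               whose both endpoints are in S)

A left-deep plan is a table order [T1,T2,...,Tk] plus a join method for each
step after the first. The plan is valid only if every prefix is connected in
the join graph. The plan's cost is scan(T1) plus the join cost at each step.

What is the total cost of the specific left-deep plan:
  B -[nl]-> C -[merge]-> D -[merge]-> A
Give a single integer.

33610

step 1: scan B: cost=500, card=500
step 2: join C via nl
    card(P join C) = 500*40/(20) = 1000
    cost = 500 + 500*40 = 20500
step 3: join D via merge
    card(P join D) = 1000*50/(500) = 100
    cost = 20500 + 1000*10 + 50*6 + 1000 + 50 = 31850
step 4: join A via merge
    card(P join A) = 100*120/(10) = 1200
    cost = 31850 + 100*7 + 120*7 + 100 + 120 = 33610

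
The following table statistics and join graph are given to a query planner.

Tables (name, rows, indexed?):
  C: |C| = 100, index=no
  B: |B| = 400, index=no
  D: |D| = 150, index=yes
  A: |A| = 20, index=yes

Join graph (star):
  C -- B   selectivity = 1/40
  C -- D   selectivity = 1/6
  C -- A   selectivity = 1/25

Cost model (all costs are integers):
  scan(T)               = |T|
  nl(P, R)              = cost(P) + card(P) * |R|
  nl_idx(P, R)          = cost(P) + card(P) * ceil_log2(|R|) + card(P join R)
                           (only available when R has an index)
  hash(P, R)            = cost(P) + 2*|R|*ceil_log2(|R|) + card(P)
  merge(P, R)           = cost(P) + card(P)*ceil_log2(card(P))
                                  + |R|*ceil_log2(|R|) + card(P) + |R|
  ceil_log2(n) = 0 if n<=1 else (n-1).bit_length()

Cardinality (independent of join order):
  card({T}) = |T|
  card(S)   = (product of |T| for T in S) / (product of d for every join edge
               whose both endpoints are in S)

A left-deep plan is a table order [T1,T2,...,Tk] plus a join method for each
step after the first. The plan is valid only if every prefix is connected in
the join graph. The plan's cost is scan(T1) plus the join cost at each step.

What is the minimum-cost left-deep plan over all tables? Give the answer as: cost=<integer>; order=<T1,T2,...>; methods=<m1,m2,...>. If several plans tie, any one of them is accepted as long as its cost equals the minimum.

cost=6600; order=B,C,A,D; methods=hash,hash,hash

Selinger DP (subsets sized 1..n):
  {C}: scan cost=100, card=100
  {B}: scan cost=400, card=400
  {D}: scan cost=150, card=150
  {A}: scan cost=20, card=20
  {BC}: card=1000; try (C,hash)→2200, (B,merge)→4900, (C,merge)→5200, (B,hash)→7400, (B,nl)→40100, (C,nl)→40400; best=2200 via (C,hash)
  {CD}: card=2500; try (C,hash)→1700, (D,merge)→2250, (C,merge)→2300, (D,hash)→2600, (D,nl_idx)→3400, (D,nl)→15100 …(+1); best=1700 via (C,hash)
  {AC}: card=80; try (A,hash)→400, (A,nl_idx)→680, (C,merge)→940, (A,merge)→1020, (C,hash)→1440, (C,nl)→2020 …(+1); best=400 via (A,hash)
  {BCD}: card=25000; try (D,hash)→5600, (B,hash)→11400, (D,merge)→14550, (D,nl_idx)→35200, (B,merge)→38200, (D,nl)→152200 …(+1); best=5600 via (D,hash)
  {ABC}: card=800; try (A,hash)→3400, (B,merge)→5040, (B,hash)→7680, (A,nl_idx)→8000, (A,merge)→13320, (A,nl)→22200 …(+1); best=3400 via (A,hash)
  {ACD}: card=2000; try (D,merge)→2390, (D,hash)→2880, (D,nl_idx)→3040, (A,hash)→4400, (D,nl)→12400, (A,nl_idx)→16200 …(+2); best=2390 via (D,merge)
  {ABCD}: card=20000; try (D,hash)→6600, (B,hash)→11590, (D,merge)→13550, (D,nl_idx)→29800, (B,merge)→30390, (A,hash)→30800 …(+5); best=6600 via (D,hash)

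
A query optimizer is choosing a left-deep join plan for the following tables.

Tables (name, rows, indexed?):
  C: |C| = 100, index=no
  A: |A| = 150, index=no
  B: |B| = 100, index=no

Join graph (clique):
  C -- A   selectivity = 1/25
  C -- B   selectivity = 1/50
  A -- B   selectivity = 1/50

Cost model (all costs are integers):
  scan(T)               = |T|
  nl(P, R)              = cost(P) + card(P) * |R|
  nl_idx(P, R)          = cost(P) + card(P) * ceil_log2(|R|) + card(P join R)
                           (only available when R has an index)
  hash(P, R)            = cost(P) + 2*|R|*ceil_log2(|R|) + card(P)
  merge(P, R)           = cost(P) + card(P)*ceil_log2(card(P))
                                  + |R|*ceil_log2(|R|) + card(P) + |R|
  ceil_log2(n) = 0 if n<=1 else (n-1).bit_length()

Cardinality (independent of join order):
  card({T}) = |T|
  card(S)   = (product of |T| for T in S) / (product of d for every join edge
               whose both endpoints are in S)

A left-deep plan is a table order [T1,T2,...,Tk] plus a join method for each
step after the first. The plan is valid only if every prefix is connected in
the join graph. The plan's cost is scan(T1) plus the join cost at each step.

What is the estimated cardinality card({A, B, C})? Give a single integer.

Tables in S: A(150), B(100), C(100)
Edges inside S: C-A(d=25), C-B(d=50), A-B(d=50)
numerator = 150 * 100 * 100 = 1500000
denominator = 25 * 50 * 50 = 62500
card(S) = 1500000 / 62500 = 24

24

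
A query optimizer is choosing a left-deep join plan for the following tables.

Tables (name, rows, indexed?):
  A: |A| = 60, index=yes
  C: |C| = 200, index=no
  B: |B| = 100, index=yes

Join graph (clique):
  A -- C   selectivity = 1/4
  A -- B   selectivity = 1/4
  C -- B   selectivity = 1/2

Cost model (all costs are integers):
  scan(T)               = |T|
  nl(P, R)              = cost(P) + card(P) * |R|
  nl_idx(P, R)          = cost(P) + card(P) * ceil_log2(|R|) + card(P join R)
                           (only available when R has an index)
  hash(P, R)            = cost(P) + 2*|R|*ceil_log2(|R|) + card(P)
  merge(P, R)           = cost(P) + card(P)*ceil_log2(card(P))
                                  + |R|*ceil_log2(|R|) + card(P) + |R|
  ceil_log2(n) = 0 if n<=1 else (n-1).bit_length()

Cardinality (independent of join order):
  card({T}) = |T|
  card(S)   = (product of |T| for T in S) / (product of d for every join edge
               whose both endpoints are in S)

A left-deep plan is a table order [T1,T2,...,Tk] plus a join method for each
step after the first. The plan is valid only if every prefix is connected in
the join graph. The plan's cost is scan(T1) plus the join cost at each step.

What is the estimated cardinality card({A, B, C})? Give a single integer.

Tables in S: A(60), B(100), C(200)
Edges inside S: A-C(d=4), A-B(d=4), C-B(d=2)
numerator = 60 * 100 * 200 = 1200000
denominator = 4 * 4 * 2 = 32
card(S) = 1200000 / 32 = 37500

37500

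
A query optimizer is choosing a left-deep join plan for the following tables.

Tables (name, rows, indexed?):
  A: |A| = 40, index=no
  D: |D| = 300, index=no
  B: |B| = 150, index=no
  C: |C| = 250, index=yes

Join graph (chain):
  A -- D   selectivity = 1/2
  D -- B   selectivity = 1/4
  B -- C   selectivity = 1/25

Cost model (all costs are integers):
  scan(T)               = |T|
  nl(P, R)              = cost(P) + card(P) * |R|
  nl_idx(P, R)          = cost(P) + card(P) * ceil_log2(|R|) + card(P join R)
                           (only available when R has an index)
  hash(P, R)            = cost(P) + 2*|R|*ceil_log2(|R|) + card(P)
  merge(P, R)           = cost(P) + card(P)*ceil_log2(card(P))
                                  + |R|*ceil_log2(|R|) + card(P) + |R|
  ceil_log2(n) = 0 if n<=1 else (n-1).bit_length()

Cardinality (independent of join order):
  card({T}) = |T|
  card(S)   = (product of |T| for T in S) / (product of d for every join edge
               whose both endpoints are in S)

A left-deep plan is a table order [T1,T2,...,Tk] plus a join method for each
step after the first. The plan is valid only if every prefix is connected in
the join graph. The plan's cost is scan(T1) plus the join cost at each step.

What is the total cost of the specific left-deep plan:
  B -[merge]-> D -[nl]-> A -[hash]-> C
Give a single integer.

683500

step 1: scan B: cost=150, card=150
step 2: join D via merge
    card(P join D) = 150*300/(4) = 11250
    cost = 150 + 150*8 + 300*9 + 150 + 300 = 4500
step 3: join A via nl
    card(P join A) = 11250*40/(2) = 225000
    cost = 4500 + 11250*40 = 454500
step 4: join C via hash
    card(P join C) = 225000*250/(25) = 2250000
    cost = 454500 + 2*250*8 + 225000 = 683500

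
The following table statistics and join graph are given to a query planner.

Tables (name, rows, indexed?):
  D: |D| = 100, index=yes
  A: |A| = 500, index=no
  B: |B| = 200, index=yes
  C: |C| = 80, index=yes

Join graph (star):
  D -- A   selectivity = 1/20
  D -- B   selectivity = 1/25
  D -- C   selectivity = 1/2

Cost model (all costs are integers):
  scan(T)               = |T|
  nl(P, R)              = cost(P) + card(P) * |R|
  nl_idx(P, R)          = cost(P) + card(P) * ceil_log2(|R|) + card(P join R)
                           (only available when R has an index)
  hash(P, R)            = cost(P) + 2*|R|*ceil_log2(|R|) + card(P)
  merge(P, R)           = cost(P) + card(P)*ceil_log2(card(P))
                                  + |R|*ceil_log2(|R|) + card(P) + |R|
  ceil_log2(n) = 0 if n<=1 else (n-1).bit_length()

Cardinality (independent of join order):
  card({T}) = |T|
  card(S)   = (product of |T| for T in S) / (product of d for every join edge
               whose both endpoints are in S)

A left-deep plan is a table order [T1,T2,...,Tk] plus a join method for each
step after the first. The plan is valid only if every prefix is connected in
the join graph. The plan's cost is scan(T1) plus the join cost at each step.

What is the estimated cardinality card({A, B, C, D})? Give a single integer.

Tables in S: A(500), B(200), C(80), D(100)
Edges inside S: D-A(d=20), D-B(d=25), D-C(d=2)
numerator = 500 * 200 * 80 * 100 = 800000000
denominator = 20 * 25 * 2 = 1000
card(S) = 800000000 / 1000 = 800000

800000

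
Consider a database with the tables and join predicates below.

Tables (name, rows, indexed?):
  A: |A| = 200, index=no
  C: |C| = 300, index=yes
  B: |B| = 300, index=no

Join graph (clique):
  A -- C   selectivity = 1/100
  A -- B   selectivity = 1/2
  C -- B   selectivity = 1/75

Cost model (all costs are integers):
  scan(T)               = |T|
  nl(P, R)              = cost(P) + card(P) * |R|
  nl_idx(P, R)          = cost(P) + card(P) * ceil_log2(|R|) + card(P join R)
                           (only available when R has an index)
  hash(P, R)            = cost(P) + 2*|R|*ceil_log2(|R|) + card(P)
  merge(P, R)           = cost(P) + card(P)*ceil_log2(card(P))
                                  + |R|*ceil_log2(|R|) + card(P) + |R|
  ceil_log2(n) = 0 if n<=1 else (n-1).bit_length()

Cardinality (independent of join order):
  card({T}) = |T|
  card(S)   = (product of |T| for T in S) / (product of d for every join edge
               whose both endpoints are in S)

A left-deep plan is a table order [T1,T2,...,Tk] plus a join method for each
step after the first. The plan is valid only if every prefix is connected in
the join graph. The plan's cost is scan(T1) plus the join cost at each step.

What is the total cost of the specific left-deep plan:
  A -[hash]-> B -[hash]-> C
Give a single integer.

step 1: scan A: cost=200, card=200
step 2: join B via hash
    card(P join B) = 200*300/(2) = 30000
    cost = 200 + 2*300*9 + 200 = 5800
step 3: join C via hash
    card(P join C) = 30000*300/(100*75) = 1200
    cost = 5800 + 2*300*9 + 30000 = 41200

41200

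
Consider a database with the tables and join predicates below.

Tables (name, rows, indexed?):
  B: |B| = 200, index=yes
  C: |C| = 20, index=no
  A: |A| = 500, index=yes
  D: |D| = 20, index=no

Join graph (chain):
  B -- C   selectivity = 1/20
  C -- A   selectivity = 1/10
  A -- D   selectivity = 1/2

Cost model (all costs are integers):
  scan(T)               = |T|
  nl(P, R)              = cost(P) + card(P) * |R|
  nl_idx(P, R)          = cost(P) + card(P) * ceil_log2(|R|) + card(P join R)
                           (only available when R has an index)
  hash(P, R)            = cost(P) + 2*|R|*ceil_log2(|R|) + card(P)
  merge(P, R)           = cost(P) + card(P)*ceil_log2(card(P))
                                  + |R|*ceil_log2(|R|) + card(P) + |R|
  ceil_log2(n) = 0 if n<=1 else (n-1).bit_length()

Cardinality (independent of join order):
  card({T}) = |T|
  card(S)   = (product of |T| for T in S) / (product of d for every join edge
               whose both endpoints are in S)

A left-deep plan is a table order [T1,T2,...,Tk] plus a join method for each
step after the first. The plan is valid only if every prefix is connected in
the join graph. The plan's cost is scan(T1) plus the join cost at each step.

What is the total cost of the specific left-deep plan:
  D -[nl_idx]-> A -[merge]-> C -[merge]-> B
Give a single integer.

step 1: scan D: cost=20, card=20
step 2: join A via nl_idx
    card(P join A) = 20*500/(2) = 5000
    cost = 20 + 20*9 + 5000 = 5200
step 3: join C via merge
    card(P join C) = 5000*20/(10) = 10000
    cost = 5200 + 5000*13 + 20*5 + 5000 + 20 = 75320
step 4: join B via merge
    card(P join B) = 10000*200/(20) = 100000
    cost = 75320 + 10000*14 + 200*8 + 10000 + 200 = 227120

227120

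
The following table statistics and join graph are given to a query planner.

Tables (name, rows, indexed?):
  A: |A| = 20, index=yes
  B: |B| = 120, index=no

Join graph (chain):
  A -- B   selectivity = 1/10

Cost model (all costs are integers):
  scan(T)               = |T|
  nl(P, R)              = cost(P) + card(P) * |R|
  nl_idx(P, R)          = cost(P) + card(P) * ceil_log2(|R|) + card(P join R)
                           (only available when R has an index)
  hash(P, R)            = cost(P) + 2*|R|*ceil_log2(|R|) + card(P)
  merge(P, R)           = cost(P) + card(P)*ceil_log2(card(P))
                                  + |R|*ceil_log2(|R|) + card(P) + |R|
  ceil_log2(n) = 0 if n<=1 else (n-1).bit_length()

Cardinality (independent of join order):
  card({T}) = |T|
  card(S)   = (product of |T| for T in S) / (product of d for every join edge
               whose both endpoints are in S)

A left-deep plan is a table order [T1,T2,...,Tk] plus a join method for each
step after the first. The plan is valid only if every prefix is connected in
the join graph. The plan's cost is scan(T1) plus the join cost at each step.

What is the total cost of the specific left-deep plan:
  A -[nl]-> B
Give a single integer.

2420

step 1: scan A: cost=20, card=20
step 2: join B via nl
    card(P join B) = 20*120/(10) = 240
    cost = 20 + 20*120 = 2420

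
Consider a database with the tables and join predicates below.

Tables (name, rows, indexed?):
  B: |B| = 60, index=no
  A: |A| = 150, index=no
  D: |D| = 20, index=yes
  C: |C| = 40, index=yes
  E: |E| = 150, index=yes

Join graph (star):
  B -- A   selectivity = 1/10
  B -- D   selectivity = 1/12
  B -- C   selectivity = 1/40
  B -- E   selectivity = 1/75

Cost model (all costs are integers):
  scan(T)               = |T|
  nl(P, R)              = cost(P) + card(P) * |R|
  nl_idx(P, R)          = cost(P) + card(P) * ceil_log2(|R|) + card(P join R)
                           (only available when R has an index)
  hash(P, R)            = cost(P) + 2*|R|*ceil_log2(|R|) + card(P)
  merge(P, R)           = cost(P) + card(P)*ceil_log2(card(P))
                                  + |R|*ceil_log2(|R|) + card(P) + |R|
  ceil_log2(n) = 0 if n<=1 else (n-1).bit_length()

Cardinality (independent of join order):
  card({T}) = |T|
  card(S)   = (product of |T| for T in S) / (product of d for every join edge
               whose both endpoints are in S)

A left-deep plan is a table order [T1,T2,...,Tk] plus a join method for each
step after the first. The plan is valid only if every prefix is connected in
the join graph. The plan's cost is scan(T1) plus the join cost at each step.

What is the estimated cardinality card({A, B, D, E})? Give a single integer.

Tables in S: A(150), B(60), D(20), E(150)
Edges inside S: B-A(d=10), B-D(d=12), B-E(d=75)
numerator = 150 * 60 * 20 * 150 = 27000000
denominator = 10 * 12 * 75 = 9000
card(S) = 27000000 / 9000 = 3000

3000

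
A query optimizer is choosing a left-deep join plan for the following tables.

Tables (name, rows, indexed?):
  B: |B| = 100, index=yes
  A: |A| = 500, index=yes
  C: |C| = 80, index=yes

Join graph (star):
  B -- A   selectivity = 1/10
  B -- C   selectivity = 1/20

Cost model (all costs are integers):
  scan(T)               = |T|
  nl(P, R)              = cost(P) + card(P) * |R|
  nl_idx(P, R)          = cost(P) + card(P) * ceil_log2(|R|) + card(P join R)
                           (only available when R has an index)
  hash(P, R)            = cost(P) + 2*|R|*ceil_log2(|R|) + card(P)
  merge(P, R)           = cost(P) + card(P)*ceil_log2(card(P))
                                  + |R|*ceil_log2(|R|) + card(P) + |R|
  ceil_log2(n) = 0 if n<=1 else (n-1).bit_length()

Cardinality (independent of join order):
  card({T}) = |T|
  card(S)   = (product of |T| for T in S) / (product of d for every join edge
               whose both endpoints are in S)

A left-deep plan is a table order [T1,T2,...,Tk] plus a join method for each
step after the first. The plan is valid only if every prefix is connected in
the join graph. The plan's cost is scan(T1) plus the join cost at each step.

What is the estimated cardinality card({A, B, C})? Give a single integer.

Tables in S: A(500), B(100), C(80)
Edges inside S: B-A(d=10), B-C(d=20)
numerator = 500 * 100 * 80 = 4000000
denominator = 10 * 20 = 200
card(S) = 4000000 / 200 = 20000

20000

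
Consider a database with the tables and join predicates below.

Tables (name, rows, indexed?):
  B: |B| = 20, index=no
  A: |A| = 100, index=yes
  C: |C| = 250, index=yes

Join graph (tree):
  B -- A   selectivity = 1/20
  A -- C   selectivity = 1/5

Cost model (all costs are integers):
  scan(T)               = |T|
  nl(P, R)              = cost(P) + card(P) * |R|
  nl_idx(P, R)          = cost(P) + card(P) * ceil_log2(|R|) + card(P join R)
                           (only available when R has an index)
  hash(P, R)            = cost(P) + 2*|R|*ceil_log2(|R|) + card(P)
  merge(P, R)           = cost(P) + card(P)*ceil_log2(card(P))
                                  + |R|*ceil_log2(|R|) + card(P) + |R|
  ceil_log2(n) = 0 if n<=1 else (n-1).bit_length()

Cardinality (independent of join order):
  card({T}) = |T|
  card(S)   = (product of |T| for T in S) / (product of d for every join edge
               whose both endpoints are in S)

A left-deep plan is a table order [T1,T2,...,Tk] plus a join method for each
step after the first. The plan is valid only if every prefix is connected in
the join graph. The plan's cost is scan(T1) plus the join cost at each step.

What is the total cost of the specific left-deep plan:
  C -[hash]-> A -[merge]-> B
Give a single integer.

72020

step 1: scan C: cost=250, card=250
step 2: join A via hash
    card(P join A) = 250*100/(5) = 5000
    cost = 250 + 2*100*7 + 250 = 1900
step 3: join B via merge
    card(P join B) = 5000*20/(20) = 5000
    cost = 1900 + 5000*13 + 20*5 + 5000 + 20 = 72020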